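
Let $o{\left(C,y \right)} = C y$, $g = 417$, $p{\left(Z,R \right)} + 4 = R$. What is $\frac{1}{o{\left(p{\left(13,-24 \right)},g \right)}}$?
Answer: $- \frac{1}{11676} \approx -8.5646 \cdot 10^{-5}$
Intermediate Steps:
$p{\left(Z,R \right)} = -4 + R$
$\frac{1}{o{\left(p{\left(13,-24 \right)},g \right)}} = \frac{1}{\left(-4 - 24\right) 417} = \frac{1}{\left(-28\right) 417} = \frac{1}{-11676} = - \frac{1}{11676}$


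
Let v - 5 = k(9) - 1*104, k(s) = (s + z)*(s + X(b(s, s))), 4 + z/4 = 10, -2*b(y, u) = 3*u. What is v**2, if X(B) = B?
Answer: 245025/4 ≈ 61256.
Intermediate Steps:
b(y, u) = -3*u/2
z = 24 (z = -16 + 4*10 = -16 + 40 = 24)
k(s) = -s*(24 + s)/2 (k(s) = (s + 24)*(s - 3*s/2) = (24 + s)*(-s/2) = -s*(24 + s)/2)
v = -495/2 (v = 5 + ((1/2)*9*(-24 - 1*9) - 1*104) = 5 + ((1/2)*9*(-24 - 9) - 104) = 5 + ((1/2)*9*(-33) - 104) = 5 + (-297/2 - 104) = 5 - 505/2 = -495/2 ≈ -247.50)
v**2 = (-495/2)**2 = 245025/4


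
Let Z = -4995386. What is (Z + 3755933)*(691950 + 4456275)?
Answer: -6380982920925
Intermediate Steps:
(Z + 3755933)*(691950 + 4456275) = (-4995386 + 3755933)*(691950 + 4456275) = -1239453*5148225 = -6380982920925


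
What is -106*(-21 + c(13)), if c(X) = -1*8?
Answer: 3074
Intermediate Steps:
c(X) = -8
-106*(-21 + c(13)) = -106*(-21 - 8) = -106*(-29) = 3074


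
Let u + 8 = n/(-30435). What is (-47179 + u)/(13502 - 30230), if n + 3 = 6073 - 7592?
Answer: 84478519/29948040 ≈ 2.8208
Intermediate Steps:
n = -1522 (n = -3 + (6073 - 7592) = -3 - 1519 = -1522)
u = -241958/30435 (u = -8 - 1522/(-30435) = -8 - 1522*(-1/30435) = -8 + 1522/30435 = -241958/30435 ≈ -7.9500)
(-47179 + u)/(13502 - 30230) = (-47179 - 241958/30435)/(13502 - 30230) = -1436134823/30435/(-16728) = -1436134823/30435*(-1/16728) = 84478519/29948040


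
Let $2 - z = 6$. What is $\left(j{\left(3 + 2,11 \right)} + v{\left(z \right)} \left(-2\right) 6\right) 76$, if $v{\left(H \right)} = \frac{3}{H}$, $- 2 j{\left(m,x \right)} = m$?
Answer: $494$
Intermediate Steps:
$z = -4$ ($z = 2 - 6 = -4$)
$j{\left(m,x \right)} = - \frac{m}{2}$
$\left(j{\left(3 + 2,11 \right)} + v{\left(z \right)} \left(-2\right) 6\right) 76 = \left(- \frac{3 + 2}{2} + \frac{3}{-4} \left(-2\right) 6\right) 76 = \left(\left(- \frac{1}{2}\right) 5 + 3 \left(- \frac{1}{4}\right) \left(-2\right) 6\right) 76 = \left(- \frac{5}{2} + \left(- \frac{3}{4}\right) \left(-2\right) 6\right) 76 = \left(- \frac{5}{2} + \frac{3}{2} \cdot 6\right) 76 = \left(- \frac{5}{2} + 9\right) 76 = \frac{13}{2} \cdot 76 = 494$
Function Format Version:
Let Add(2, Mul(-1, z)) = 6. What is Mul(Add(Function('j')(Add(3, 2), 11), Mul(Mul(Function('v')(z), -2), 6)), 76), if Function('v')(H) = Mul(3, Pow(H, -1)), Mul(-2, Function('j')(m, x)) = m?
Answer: 494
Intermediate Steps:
z = -4 (z = Add(2, Mul(-1, 6)) = Add(2, -6) = -4)
Function('j')(m, x) = Mul(Rational(-1, 2), m)
Mul(Add(Function('j')(Add(3, 2), 11), Mul(Mul(Function('v')(z), -2), 6)), 76) = Mul(Add(Mul(Rational(-1, 2), Add(3, 2)), Mul(Mul(Mul(3, Pow(-4, -1)), -2), 6)), 76) = Mul(Add(Mul(Rational(-1, 2), 5), Mul(Mul(Mul(3, Rational(-1, 4)), -2), 6)), 76) = Mul(Add(Rational(-5, 2), Mul(Mul(Rational(-3, 4), -2), 6)), 76) = Mul(Add(Rational(-5, 2), Mul(Rational(3, 2), 6)), 76) = Mul(Add(Rational(-5, 2), 9), 76) = Mul(Rational(13, 2), 76) = 494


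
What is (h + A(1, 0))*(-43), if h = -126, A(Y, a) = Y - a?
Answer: 5375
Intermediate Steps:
(h + A(1, 0))*(-43) = (-126 + (1 - 1*0))*(-43) = (-126 + (1 + 0))*(-43) = (-126 + 1)*(-43) = -125*(-43) = 5375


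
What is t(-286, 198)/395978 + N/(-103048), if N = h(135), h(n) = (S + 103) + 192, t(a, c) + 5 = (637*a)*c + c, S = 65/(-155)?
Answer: -654742532230/7187198689 ≈ -91.098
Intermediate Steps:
S = -13/31 (S = 65*(-1/155) = -13/31 ≈ -0.41935)
t(a, c) = -5 + c + 637*a*c (t(a, c) = -5 + ((637*a)*c + c) = -5 + (637*a*c + c) = -5 + (c + 637*a*c) = -5 + c + 637*a*c)
h(n) = 9132/31 (h(n) = (-13/31 + 103) + 192 = 3180/31 + 192 = 9132/31)
N = 9132/31 ≈ 294.58
t(-286, 198)/395978 + N/(-103048) = (-5 + 198 + 637*(-286)*198)/395978 + (9132/31)/(-103048) = (-5 + 198 - 36072036)*(1/395978) + (9132/31)*(-1/103048) = -36071843*1/395978 - 2283/798622 = -36071843/395978 - 2283/798622 = -654742532230/7187198689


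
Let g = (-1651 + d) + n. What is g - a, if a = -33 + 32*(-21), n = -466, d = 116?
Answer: -1296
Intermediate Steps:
a = -705 (a = -33 - 672 = -705)
g = -2001 (g = (-1651 + 116) - 466 = -1535 - 466 = -2001)
g - a = -2001 - 1*(-705) = -2001 + 705 = -1296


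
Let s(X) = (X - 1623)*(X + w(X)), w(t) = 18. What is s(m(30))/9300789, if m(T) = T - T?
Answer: -3246/1033421 ≈ -0.0031410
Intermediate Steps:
m(T) = 0
s(X) = (-1623 + X)*(18 + X) (s(X) = (X - 1623)*(X + 18) = (-1623 + X)*(18 + X))
s(m(30))/9300789 = (-29214 + 0² - 1605*0)/9300789 = (-29214 + 0 + 0)*(1/9300789) = -29214*1/9300789 = -3246/1033421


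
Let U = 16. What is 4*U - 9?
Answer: 55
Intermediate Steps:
4*U - 9 = 4*16 - 9 = 64 - 9 = 55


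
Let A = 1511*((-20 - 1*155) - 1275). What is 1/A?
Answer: -1/2190950 ≈ -4.5642e-7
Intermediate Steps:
A = -2190950 (A = 1511*((-20 - 155) - 1275) = 1511*(-175 - 1275) = 1511*(-1450) = -2190950)
1/A = 1/(-2190950) = -1/2190950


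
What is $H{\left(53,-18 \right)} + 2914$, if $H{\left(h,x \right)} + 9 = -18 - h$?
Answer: $2834$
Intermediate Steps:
$H{\left(h,x \right)} = -27 - h$ ($H{\left(h,x \right)} = -9 - \left(18 + h\right) = -27 - h$)
$H{\left(53,-18 \right)} + 2914 = \left(-27 - 53\right) + 2914 = -80 + 2914 = 2834$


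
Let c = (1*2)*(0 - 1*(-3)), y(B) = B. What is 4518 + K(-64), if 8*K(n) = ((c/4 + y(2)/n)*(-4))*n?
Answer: 4565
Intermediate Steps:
c = 6 (c = 2*(0 + 3) = 2*3 = 6)
K(n) = n*(-6 - 8/n)/8 (K(n) = (((6/4 + 2/n)*(-4))*n)/8 = (((6*(¼) + 2/n)*(-4))*n)/8 = (((3/2 + 2/n)*(-4))*n)/8 = ((-6 - 8/n)*n)/8 = (n*(-6 - 8/n))/8 = n*(-6 - 8/n)/8)
4518 + K(-64) = 4518 + (-1 - ¾*(-64)) = 4518 + (-1 + 48) = 4518 + 47 = 4565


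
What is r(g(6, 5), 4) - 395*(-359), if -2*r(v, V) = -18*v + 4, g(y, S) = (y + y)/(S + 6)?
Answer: 1559941/11 ≈ 1.4181e+5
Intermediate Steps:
g(y, S) = 2*y/(6 + S) (g(y, S) = (2*y)/(6 + S) = 2*y/(6 + S))
r(v, V) = -2 + 9*v (r(v, V) = -(-18*v + 4)/2 = -(4 - 18*v)/2 = -2 + 9*v)
r(g(6, 5), 4) - 395*(-359) = (-2 + 9*(2*6/(6 + 5))) - 395*(-359) = (-2 + 9*(2*6/11)) + 141805 = (-2 + 9*(2*6*(1/11))) + 141805 = (-2 + 9*(12/11)) + 141805 = (-2 + 108/11) + 141805 = 86/11 + 141805 = 1559941/11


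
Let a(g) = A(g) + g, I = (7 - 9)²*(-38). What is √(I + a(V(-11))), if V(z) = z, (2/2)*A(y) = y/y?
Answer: 9*I*√2 ≈ 12.728*I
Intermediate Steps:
A(y) = 1 (A(y) = y/y = 1)
I = -152 (I = (-2)²*(-38) = 4*(-38) = -152)
a(g) = 1 + g
√(I + a(V(-11))) = √(-152 + (1 - 11)) = √(-152 - 10) = √(-162) = 9*I*√2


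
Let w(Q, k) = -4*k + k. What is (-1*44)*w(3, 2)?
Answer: 264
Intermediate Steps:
w(Q, k) = -3*k
(-1*44)*w(3, 2) = (-1*44)*(-3*2) = -44*(-6) = 264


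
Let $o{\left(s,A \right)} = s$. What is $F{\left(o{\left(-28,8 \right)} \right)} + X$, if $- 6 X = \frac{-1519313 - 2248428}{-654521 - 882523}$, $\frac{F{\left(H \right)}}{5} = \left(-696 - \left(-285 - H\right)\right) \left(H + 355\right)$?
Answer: $- \frac{6619422087701}{9222264} \approx -7.1777 \cdot 10^{5}$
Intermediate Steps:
$F{\left(H \right)} = 5 \left(-411 + H\right) \left(355 + H\right)$ ($F{\left(H \right)} = 5 \left(-696 - \left(-285 - H\right)\right) \left(H + 355\right) = 5 \left(-696 + \left(285 + H\right)\right) \left(355 + H\right) = 5 \left(-411 + H\right) \left(355 + H\right)$)
$X = - \frac{3767741}{9222264}$ ($X = - \frac{\left(-1519313 - 2248428\right) \frac{1}{-654521 - 882523}}{6} = - \frac{\left(-3767741\right) \frac{1}{-1537044}}{6} = - \frac{\left(-3767741\right) \left(- \frac{1}{1537044}\right)}{6} = \left(- \frac{1}{6}\right) \frac{3767741}{1537044} = - \frac{3767741}{9222264} \approx -0.40855$)
$F{\left(o{\left(-28,8 \right)} \right)} + X = \left(-729525 - -7840 + 5 \left(-28\right)^{2}\right) - \frac{3767741}{9222264} = \left(-729525 + 7840 + 5 \cdot 784\right) - \frac{3767741}{9222264} = \left(-729525 + 7840 + 3920\right) - \frac{3767741}{9222264} = -717765 - \frac{3767741}{9222264} = - \frac{6619422087701}{9222264}$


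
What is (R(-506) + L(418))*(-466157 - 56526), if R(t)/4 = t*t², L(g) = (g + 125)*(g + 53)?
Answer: 270729467380813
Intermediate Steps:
L(g) = (53 + g)*(125 + g) (L(g) = (125 + g)*(53 + g) = (53 + g)*(125 + g))
R(t) = 4*t³ (R(t) = 4*(t*t²) = 4*t³)
(R(-506) + L(418))*(-466157 - 56526) = (4*(-506)³ + (6625 + 418² + 178*418))*(-466157 - 56526) = (4*(-129554216) + (6625 + 174724 + 74404))*(-522683) = (-518216864 + 255753)*(-522683) = -517961111*(-522683) = 270729467380813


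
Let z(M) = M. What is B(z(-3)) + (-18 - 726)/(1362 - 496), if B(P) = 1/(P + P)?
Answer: -2665/2598 ≈ -1.0258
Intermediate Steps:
B(P) = 1/(2*P)
B(z(-3)) + (-18 - 726)/(1362 - 496) = (½)/(-3) + (-18 - 726)/(1362 - 496) = (½)*(-⅓) - 744/866 = -⅙ - 744*1/866 = -⅙ - 372/433 = -2665/2598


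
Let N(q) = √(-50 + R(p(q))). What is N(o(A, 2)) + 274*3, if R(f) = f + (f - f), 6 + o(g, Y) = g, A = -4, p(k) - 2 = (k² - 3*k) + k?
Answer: 822 + 6*√2 ≈ 830.49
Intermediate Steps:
p(k) = 2 + k² - 2*k (p(k) = 2 + ((k² - 3*k) + k) = 2 + (k² - 2*k) = 2 + k² - 2*k)
o(g, Y) = -6 + g
R(f) = f (R(f) = f + 0 = f)
N(q) = √(-48 + q² - 2*q) (N(q) = √(-50 + (2 + q² - 2*q)) = √(-48 + q² - 2*q))
N(o(A, 2)) + 274*3 = √(-48 + (-6 - 4)² - 2*(-6 - 4)) + 274*3 = √(-48 + (-10)² - 2*(-10)) + 822 = √(-48 + 100 + 20) + 822 = √72 + 822 = 6*√2 + 822 = 822 + 6*√2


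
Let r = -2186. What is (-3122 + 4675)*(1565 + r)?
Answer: -964413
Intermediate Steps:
(-3122 + 4675)*(1565 + r) = (-3122 + 4675)*(1565 - 2186) = 1553*(-621) = -964413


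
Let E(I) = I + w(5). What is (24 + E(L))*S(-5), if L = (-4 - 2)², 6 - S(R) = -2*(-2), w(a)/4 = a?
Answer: 160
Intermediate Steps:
w(a) = 4*a
S(R) = 2 (S(R) = 6 - (-2)*(-2) = 6 - 1*4 = 6 - 4 = 2)
L = 36 (L = (-6)² = 36)
E(I) = 20 + I (E(I) = I + 4*5 = I + 20 = 20 + I)
(24 + E(L))*S(-5) = (24 + (20 + 36))*2 = (24 + 56)*2 = 80*2 = 160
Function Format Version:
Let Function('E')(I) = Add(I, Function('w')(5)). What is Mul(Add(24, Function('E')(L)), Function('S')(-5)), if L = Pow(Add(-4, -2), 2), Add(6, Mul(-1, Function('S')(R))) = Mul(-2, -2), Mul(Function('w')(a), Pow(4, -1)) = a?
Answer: 160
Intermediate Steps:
Function('w')(a) = Mul(4, a)
Function('S')(R) = 2 (Function('S')(R) = Add(6, Mul(-1, Mul(-2, -2))) = Add(6, Mul(-1, 4)) = Add(6, -4) = 2)
L = 36 (L = Pow(-6, 2) = 36)
Function('E')(I) = Add(20, I) (Function('E')(I) = Add(I, Mul(4, 5)) = Add(I, 20) = Add(20, I))
Mul(Add(24, Function('E')(L)), Function('S')(-5)) = Mul(Add(24, Add(20, 36)), 2) = Mul(Add(24, 56), 2) = Mul(80, 2) = 160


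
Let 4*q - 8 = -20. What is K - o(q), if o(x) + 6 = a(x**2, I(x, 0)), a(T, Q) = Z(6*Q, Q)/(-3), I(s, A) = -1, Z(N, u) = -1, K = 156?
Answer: 485/3 ≈ 161.67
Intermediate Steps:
q = -3 (q = 2 + (1/4)*(-20) = 2 - 5 = -3)
a(T, Q) = 1/3 (a(T, Q) = -1/(-3) = -1*(-1/3) = 1/3)
o(x) = -17/3 (o(x) = -6 + 1/3 = -17/3)
K - o(q) = 156 - 1*(-17/3) = 156 + 17/3 = 485/3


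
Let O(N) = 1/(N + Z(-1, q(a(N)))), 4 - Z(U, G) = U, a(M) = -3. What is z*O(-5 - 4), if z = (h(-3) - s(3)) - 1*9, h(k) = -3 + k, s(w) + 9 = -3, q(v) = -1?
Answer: 3/4 ≈ 0.75000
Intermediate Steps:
s(w) = -12 (s(w) = -9 - 3 = -12)
Z(U, G) = 4 - U
z = -3 (z = ((-3 - 3) - 1*(-12)) - 1*9 = (-6 + 12) - 9 = 6 - 9 = -3)
O(N) = 1/(5 + N) (O(N) = 1/(N + (4 - 1*(-1))) = 1/(N + (4 + 1)) = 1/(N + 5) = 1/(5 + N))
z*O(-5 - 4) = -3/(5 + (-5 - 4)) = -3/(5 - 9) = -3/(-4) = -3*(-1/4) = 3/4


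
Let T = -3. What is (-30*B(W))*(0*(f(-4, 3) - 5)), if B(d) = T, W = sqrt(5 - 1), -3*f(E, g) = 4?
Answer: 0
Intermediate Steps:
f(E, g) = -4/3 (f(E, g) = -1/3*4 = -4/3)
W = 2 (W = sqrt(4) = 2)
B(d) = -3
(-30*B(W))*(0*(f(-4, 3) - 5)) = (-30*(-3))*(0*(-4/3 - 5)) = 90*(0*(-19/3)) = 90*0 = 0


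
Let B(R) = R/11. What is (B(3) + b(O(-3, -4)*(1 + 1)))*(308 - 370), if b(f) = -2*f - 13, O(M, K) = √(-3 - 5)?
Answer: 8680/11 + 496*I*√2 ≈ 789.09 + 701.45*I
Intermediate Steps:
O(M, K) = 2*I*√2 (O(M, K) = √(-8) = 2*I*√2)
B(R) = R/11 (B(R) = R*(1/11) = R/11)
b(f) = -13 - 2*f
(B(3) + b(O(-3, -4)*(1 + 1)))*(308 - 370) = ((1/11)*3 + (-13 - 2*2*I*√2*(1 + 1)))*(308 - 370) = (3/11 + (-13 - 2*2*I*√2*2))*(-62) = (3/11 + (-13 - 8*I*√2))*(-62) = (-140/11 - 8*I*√2)*(-62) = 8680/11 + 496*I*√2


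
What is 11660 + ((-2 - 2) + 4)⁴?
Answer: 11660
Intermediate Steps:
11660 + ((-2 - 2) + 4)⁴ = 11660 + (-4 + 4)⁴ = 11660 + 0⁴ = 11660 + 0 = 11660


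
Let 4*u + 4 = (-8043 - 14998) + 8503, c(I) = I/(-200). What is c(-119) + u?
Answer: -726981/200 ≈ -3634.9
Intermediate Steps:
c(I) = -I/200 (c(I) = I*(-1/200) = -I/200)
u = -7271/2 (u = -1 + ((-8043 - 14998) + 8503)/4 = -1 + (-23041 + 8503)/4 = -1 + (1/4)*(-14538) = -1 - 7269/2 = -7271/2 ≈ -3635.5)
c(-119) + u = -1/200*(-119) - 7271/2 = 119/200 - 7271/2 = -726981/200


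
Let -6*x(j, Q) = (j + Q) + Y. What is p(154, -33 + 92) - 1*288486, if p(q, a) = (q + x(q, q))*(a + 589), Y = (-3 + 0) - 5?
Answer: -221094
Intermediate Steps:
Y = -8 (Y = -3 - 5 = -8)
x(j, Q) = 4/3 - Q/6 - j/6 (x(j, Q) = -((j + Q) - 8)/6 = -((Q + j) - 8)/6 = -(-8 + Q + j)/6 = 4/3 - Q/6 - j/6)
p(q, a) = (589 + a)*(4/3 + 2*q/3) (p(q, a) = (q + (4/3 - q/6 - q/6))*(a + 589) = (q + (4/3 - q/3))*(589 + a) = (4/3 + 2*q/3)*(589 + a) = (589 + a)*(4/3 + 2*q/3))
p(154, -33 + 92) - 1*288486 = (2356/3 + 4*(-33 + 92)/3 + (1178/3)*154 + (⅔)*(-33 + 92)*154) - 1*288486 = (2356/3 + (4/3)*59 + 181412/3 + (⅔)*59*154) - 288486 = (2356/3 + 236/3 + 181412/3 + 18172/3) - 288486 = 67392 - 288486 = -221094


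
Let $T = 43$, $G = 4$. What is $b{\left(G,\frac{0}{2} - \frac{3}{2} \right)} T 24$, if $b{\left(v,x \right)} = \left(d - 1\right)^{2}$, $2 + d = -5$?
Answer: $66048$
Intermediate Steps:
$d = -7$ ($d = -2 - 5 = -7$)
$b{\left(v,x \right)} = 64$ ($b{\left(v,x \right)} = \left(-7 - 1\right)^{2} = \left(-8\right)^{2} = 64$)
$b{\left(G,\frac{0}{2} - \frac{3}{2} \right)} T 24 = 64 \cdot 43 \cdot 24 = 2752 \cdot 24 = 66048$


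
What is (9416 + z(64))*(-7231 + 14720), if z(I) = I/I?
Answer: 70523913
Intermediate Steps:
z(I) = 1
(9416 + z(64))*(-7231 + 14720) = (9416 + 1)*(-7231 + 14720) = 9417*7489 = 70523913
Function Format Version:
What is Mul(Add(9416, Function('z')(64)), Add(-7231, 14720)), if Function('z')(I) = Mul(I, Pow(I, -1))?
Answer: 70523913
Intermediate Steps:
Function('z')(I) = 1
Mul(Add(9416, Function('z')(64)), Add(-7231, 14720)) = Mul(Add(9416, 1), Add(-7231, 14720)) = Mul(9417, 7489) = 70523913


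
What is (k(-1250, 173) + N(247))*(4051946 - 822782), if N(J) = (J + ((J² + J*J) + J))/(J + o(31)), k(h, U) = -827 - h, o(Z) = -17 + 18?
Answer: 2961143388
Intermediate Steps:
o(Z) = 1
N(J) = (2*J + 2*J²)/(1 + J) (N(J) = (J + ((J² + J*J) + J))/(J + 1) = (J + ((J² + J²) + J))/(1 + J) = (J + (2*J² + J))/(1 + J) = (J + (J + 2*J²))/(1 + J) = (2*J + 2*J²)/(1 + J))
(k(-1250, 173) + N(247))*(4051946 - 822782) = ((-827 - 1*(-1250)) + 2*247)*(4051946 - 822782) = ((-827 + 1250) + 494)*3229164 = (423 + 494)*3229164 = 917*3229164 = 2961143388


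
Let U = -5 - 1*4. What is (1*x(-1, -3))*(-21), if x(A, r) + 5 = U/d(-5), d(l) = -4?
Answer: 231/4 ≈ 57.750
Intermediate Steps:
U = -9 (U = -5 - 4 = -9)
x(A, r) = -11/4 (x(A, r) = -5 - 9/(-4) = -5 - 9*(-1/4) = -5 + 9/4 = -11/4)
(1*x(-1, -3))*(-21) = (1*(-11/4))*(-21) = -11/4*(-21) = 231/4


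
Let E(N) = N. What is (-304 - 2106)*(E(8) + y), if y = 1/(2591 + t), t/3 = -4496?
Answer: -210091750/10897 ≈ -19280.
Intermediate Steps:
t = -13488 (t = 3*(-4496) = -13488)
y = -1/10897 (y = 1/(2591 - 13488) = 1/(-10897) = -1/10897 ≈ -9.1768e-5)
(-304 - 2106)*(E(8) + y) = (-304 - 2106)*(8 - 1/10897) = -2410*87175/10897 = -210091750/10897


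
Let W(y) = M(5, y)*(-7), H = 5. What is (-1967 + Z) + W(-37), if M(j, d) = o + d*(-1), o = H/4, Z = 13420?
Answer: 44741/4 ≈ 11185.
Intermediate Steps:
o = 5/4 ≈ 1.2500
M(j, d) = 5/4 - d (M(j, d) = 5/4 + d*(-1) = 5/4 - d)
W(y) = -35/4 + 7*y (W(y) = (5/4 - y)*(-7) = -35/4 + 7*y)
(-1967 + Z) + W(-37) = (-1967 + 13420) + (-35/4 + 7*(-37)) = 11453 + (-35/4 - 259) = 11453 - 1071/4 = 44741/4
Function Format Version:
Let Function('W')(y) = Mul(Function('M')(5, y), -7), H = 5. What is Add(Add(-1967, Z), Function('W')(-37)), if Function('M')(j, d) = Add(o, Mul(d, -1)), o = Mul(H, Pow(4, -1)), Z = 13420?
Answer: Rational(44741, 4) ≈ 11185.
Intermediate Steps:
o = Rational(5, 4) (o = Mul(5, Pow(4, -1)) = Mul(5, Rational(1, 4)) = Rational(5, 4) ≈ 1.2500)
Function('M')(j, d) = Add(Rational(5, 4), Mul(-1, d)) (Function('M')(j, d) = Add(Rational(5, 4), Mul(d, -1)) = Add(Rational(5, 4), Mul(-1, d)))
Function('W')(y) = Add(Rational(-35, 4), Mul(7, y)) (Function('W')(y) = Mul(Add(Rational(5, 4), Mul(-1, y)), -7) = Add(Rational(-35, 4), Mul(7, y)))
Add(Add(-1967, Z), Function('W')(-37)) = Add(Add(-1967, 13420), Add(Rational(-35, 4), Mul(7, -37))) = Add(11453, Add(Rational(-35, 4), -259)) = Add(11453, Rational(-1071, 4)) = Rational(44741, 4)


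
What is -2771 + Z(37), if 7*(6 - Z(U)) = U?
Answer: -19392/7 ≈ -2770.3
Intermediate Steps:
Z(U) = 6 - U/7
-2771 + Z(37) = -2771 + (6 - ⅐*37) = -2771 + (6 - 37/7) = -2771 + 5/7 = -19392/7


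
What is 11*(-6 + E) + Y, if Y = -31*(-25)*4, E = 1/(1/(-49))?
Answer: 2495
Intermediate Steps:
E = -49 (E = 1/(-1/49) = -49)
Y = 3100 (Y = 775*4 = 3100)
11*(-6 + E) + Y = 11*(-6 - 49) + 3100 = 11*(-55) + 3100 = -605 + 3100 = 2495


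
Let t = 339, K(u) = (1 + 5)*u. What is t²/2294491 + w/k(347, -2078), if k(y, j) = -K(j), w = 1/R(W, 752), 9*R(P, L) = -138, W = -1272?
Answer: 21967842605/438651611416 ≈ 0.050080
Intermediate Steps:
K(u) = 6*u
R(P, L) = -46/3 (R(P, L) = (⅑)*(-138) = -46/3)
w = -3/46 (w = 1/(-46/3) = -3/46 ≈ -0.065217)
k(y, j) = -6*j
t²/2294491 + w/k(347, -2078) = 339²/2294491 - 3/(46*((-6*(-2078)))) = 114921*(1/2294491) - 3/46/12468 = 114921/2294491 - 3/46*1/12468 = 114921/2294491 - 1/191176 = 21967842605/438651611416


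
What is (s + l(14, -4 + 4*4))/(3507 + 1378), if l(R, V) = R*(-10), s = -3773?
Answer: -3913/4885 ≈ -0.80102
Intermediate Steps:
l(R, V) = -10*R
(s + l(14, -4 + 4*4))/(3507 + 1378) = (-3773 - 10*14)/(3507 + 1378) = (-3773 - 140)/4885 = -3913*1/4885 = -3913/4885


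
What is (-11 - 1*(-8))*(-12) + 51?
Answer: 87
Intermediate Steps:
(-11 - 1*(-8))*(-12) + 51 = (-11 + 8)*(-12) + 51 = -3*(-12) + 51 = 36 + 51 = 87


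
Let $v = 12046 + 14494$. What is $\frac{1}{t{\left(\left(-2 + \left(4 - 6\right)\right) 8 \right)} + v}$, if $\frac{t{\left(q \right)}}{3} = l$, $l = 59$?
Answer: $\frac{1}{26717} \approx 3.7429 \cdot 10^{-5}$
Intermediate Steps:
$t{\left(q \right)} = 177$ ($t{\left(q \right)} = 3 \cdot 59 = 177$)
$v = 26540$
$\frac{1}{t{\left(\left(-2 + \left(4 - 6\right)\right) 8 \right)} + v} = \frac{1}{177 + 26540} = \frac{1}{26717}$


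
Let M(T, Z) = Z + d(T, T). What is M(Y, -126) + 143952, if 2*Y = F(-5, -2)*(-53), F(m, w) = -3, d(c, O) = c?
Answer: 287811/2 ≈ 1.4391e+5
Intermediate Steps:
Y = 159/2 (Y = (-3*(-53))/2 = (½)*159 = 159/2 ≈ 79.500)
M(T, Z) = T + Z (M(T, Z) = Z + T = T + Z)
M(Y, -126) + 143952 = (159/2 - 126) + 143952 = -93/2 + 143952 = 287811/2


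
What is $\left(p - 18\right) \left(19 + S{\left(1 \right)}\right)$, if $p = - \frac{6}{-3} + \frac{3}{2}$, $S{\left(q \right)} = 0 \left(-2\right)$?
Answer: $- \frac{551}{2} \approx -275.5$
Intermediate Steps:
$S{\left(q \right)} = 0$
$p = \frac{7}{2}$ ($p = \left(-6\right) \left(- \frac{1}{3}\right) + 3 \cdot \frac{1}{2} = 2 + \frac{3}{2} = \frac{7}{2} \approx 3.5$)
$\left(p - 18\right) \left(19 + S{\left(1 \right)}\right) = \left(\frac{7}{2} - 18\right) \left(19 + 0\right) = \left(\frac{7}{2} - 18\right) 19 = \left(- \frac{29}{2}\right) 19 = - \frac{551}{2}$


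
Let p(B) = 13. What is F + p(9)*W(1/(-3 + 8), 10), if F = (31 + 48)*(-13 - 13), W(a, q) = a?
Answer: -10257/5 ≈ -2051.4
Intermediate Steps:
F = -2054 (F = 79*(-26) = -2054)
F + p(9)*W(1/(-3 + 8), 10) = -2054 + 13/(-3 + 8) = -2054 + 13/5 = -10257/5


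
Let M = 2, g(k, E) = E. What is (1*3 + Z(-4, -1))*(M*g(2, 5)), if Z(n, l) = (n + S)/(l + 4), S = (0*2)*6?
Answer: 50/3 ≈ 16.667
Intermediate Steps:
S = 0 (S = 0*6 = 0)
Z(n, l) = n/(4 + l) (Z(n, l) = (n + 0)/(l + 4) = n/(4 + l))
(1*3 + Z(-4, -1))*(M*g(2, 5)) = (1*3 - 4/(4 - 1))*(2*5) = (3 - 4/3)*10 = (5/3)*10 = 50/3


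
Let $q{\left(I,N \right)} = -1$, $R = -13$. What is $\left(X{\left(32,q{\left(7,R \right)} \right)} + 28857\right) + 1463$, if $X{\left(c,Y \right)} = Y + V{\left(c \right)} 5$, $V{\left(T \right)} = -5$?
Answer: $30294$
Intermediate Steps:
$X{\left(c,Y \right)} = -25 + Y$ ($X{\left(c,Y \right)} = Y - 25 = -25 + Y$)
$\left(X{\left(32,q{\left(7,R \right)} \right)} + 28857\right) + 1463 = \left(\left(-25 - 1\right) + 28857\right) + 1463 = \left(-26 + 28857\right) + 1463 = 28831 + 1463 = 30294$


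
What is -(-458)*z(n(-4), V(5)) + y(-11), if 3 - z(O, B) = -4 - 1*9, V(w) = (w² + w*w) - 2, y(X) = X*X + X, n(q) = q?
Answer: 7438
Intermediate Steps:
y(X) = X + X² (y(X) = X² + X = X + X²)
V(w) = -2 + 2*w² (V(w) = (w² + w²) - 2 = 2*w² - 2 = -2 + 2*w²)
z(O, B) = 16 (z(O, B) = 3 - (-4 - 1*9) = 3 - (-4 - 9) = 3 - 1*(-13) = 3 + 13 = 16)
-(-458)*z(n(-4), V(5)) + y(-11) = -(-458)*16 - 11*(1 - 11) = -458*(-16) - 11*(-10) = 7328 + 110 = 7438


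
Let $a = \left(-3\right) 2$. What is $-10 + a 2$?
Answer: $-22$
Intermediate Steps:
$a = -6$
$-10 + a 2 = -10 - 12 = -22$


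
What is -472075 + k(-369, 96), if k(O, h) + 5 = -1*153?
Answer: -472233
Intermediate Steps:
k(O, h) = -158 (k(O, h) = -5 - 1*153 = -5 - 153 = -158)
-472075 + k(-369, 96) = -472075 - 158 = -472233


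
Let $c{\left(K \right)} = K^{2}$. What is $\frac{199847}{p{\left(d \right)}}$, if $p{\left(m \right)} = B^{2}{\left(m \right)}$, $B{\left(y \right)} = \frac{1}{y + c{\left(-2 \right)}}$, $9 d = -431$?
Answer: $\frac{31181128175}{81} \approx 3.8495 \cdot 10^{8}$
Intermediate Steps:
$d = - \frac{431}{9}$ ($d = \frac{1}{9} \left(-431\right) = - \frac{431}{9} \approx -47.889$)
$B{\left(y \right)} = \frac{1}{4 + y}$ ($B{\left(y \right)} = \frac{1}{y + \left(-2\right)^{2}} = \frac{1}{y + 4} = \frac{1}{4 + y}$)
$p{\left(m \right)} = \frac{1}{\left(4 + m\right)^{2}}$ ($p{\left(m \right)} = \left(\frac{1}{4 + m}\right)^{2} = \frac{1}{\left(4 + m\right)^{2}}$)
$\frac{199847}{p{\left(d \right)}} = \frac{199847}{\frac{1}{\left(4 - \frac{431}{9}\right)^{2}}} = \frac{199847}{\frac{1}{\frac{156025}{81}}} = \frac{199847}{\frac{81}{156025}} = 199847 \cdot \frac{156025}{81} = \frac{31181128175}{81}$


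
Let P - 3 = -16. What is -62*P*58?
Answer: 46748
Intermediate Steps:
P = -13 (P = 3 - 16 = -13)
-62*P*58 = -62*(-13)*58 = 806*58 = 46748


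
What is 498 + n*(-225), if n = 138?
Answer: -30552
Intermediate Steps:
498 + n*(-225) = 498 + 138*(-225) = 498 - 31050 = -30552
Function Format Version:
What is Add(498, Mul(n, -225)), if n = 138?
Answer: -30552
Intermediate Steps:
Add(498, Mul(n, -225)) = Add(498, Mul(138, -225)) = Add(498, -31050) = -30552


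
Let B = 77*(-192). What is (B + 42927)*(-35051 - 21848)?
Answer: -1601308557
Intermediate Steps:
B = -14784
(B + 42927)*(-35051 - 21848) = (-14784 + 42927)*(-35051 - 21848) = 28143*(-56899) = -1601308557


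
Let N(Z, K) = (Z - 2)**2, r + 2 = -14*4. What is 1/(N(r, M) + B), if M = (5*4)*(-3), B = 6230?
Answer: 1/9830 ≈ 0.00010173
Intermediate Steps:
r = -58 (r = -2 - 14*4 = -2 - 56 = -58)
M = -60 (M = 20*(-3) = -60)
N(Z, K) = (-2 + Z)**2
1/(N(r, M) + B) = 1/((-2 - 58)**2 + 6230) = 1/((-60)**2 + 6230) = 1/(3600 + 6230) = 1/9830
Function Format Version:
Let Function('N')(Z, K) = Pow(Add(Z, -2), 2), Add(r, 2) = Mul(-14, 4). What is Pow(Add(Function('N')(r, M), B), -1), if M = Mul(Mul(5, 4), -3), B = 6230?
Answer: Rational(1, 9830) ≈ 0.00010173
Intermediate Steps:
r = -58 (r = Add(-2, Mul(-14, 4)) = Add(-2, -56) = -58)
M = -60 (M = Mul(20, -3) = -60)
Function('N')(Z, K) = Pow(Add(-2, Z), 2)
Pow(Add(Function('N')(r, M), B), -1) = Pow(Add(Pow(Add(-2, -58), 2), 6230), -1) = Pow(Add(Pow(-60, 2), 6230), -1) = Pow(Add(3600, 6230), -1) = Pow(9830, -1) = Rational(1, 9830)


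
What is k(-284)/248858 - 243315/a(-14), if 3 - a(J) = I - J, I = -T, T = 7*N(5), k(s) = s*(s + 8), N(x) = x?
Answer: -10091500509/995432 ≈ -10138.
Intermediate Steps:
k(s) = s*(8 + s)
T = 35 (T = 7*5 = 35)
I = -35 (I = -1*35 = -35)
a(J) = 38 + J (a(J) = 3 - (-35 - J) = 3 + (35 + J) = 38 + J)
k(-284)/248858 - 243315/a(-14) = -284*(8 - 284)/248858 - 243315/(38 - 14) = -284*(-276)*(1/248858) - 243315/24 = 78384*(1/248858) - 243315*1/24 = 39192/124429 - 81105/8 = -10091500509/995432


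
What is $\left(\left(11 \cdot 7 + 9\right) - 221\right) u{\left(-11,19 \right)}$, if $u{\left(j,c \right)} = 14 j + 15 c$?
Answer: $-17685$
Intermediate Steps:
$\left(\left(11 \cdot 7 + 9\right) - 221\right) u{\left(-11,19 \right)} = \left(\left(11 \cdot 7 + 9\right) - 221\right) \left(14 \left(-11\right) + 15 \cdot 19\right) = \left(\left(77 + 9\right) - 221\right) \left(-154 + 285\right) = \left(86 - 221\right) 131 = \left(-135\right) 131 = -17685$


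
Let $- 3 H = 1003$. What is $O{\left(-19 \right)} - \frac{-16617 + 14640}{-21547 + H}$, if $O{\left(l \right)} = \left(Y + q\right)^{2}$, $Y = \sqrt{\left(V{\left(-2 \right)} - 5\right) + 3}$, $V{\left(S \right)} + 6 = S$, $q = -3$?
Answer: $- \frac{71575}{65644} - 6 i \sqrt{10} \approx -1.0904 - 18.974 i$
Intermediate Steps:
$H = - \frac{1003}{3}$ ($H = \left(- \frac{1}{3}\right) 1003 = - \frac{1003}{3} \approx -334.33$)
$V{\left(S \right)} = -6 + S$
$Y = i \sqrt{10}$ ($Y = \sqrt{\left(\left(-6 - 2\right) - 5\right) + 3} = \sqrt{\left(-8 - 5\right) + 3} = \sqrt{-13 + 3} = \sqrt{-10} = i \sqrt{10} \approx 3.1623 i$)
$O{\left(l \right)} = \left(-3 + i \sqrt{10}\right)^{2}$ ($O{\left(l \right)} = \left(i \sqrt{10} - 3\right)^{2} = \left(-3 + i \sqrt{10}\right)^{2}$)
$O{\left(-19 \right)} - \frac{-16617 + 14640}{-21547 + H} = \left(3 - i \sqrt{10}\right)^{2} - \frac{-16617 + 14640}{-21547 - \frac{1003}{3}} = \left(3 - i \sqrt{10}\right)^{2} - - \frac{1977}{- \frac{65644}{3}} = \left(3 - i \sqrt{10}\right)^{2} - \left(-1977\right) \left(- \frac{3}{65644}\right) = \left(3 - i \sqrt{10}\right)^{2} - \frac{5931}{65644} = - \frac{5931}{65644} + \left(3 - i \sqrt{10}\right)^{2}$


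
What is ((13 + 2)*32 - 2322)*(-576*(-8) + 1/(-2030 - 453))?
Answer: -21075543246/2483 ≈ -8.4879e+6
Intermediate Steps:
((13 + 2)*32 - 2322)*(-576*(-8) + 1/(-2030 - 453)) = (15*32 - 2322)*(4608 + 1/(-2483)) = (480 - 2322)*(4608 - 1/2483) = -1842*11441663/2483 = -21075543246/2483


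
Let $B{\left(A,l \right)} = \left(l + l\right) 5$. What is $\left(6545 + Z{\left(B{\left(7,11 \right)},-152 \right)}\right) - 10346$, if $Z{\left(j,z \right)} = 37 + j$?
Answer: $-3654$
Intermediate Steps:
$B{\left(A,l \right)} = 10 l$ ($B{\left(A,l \right)} = 2 l 5 = 10 l$)
$\left(6545 + Z{\left(B{\left(7,11 \right)},-152 \right)}\right) - 10346 = \left(6545 + \left(37 + 10 \cdot 11\right)\right) - 10346 = \left(6545 + \left(37 + 110\right)\right) - 10346 = \left(6545 + 147\right) - 10346 = 6692 - 10346 = -3654$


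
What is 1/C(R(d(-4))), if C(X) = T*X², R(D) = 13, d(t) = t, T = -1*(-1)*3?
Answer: 1/507 ≈ 0.0019724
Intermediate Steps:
T = 3 (T = 1*3 = 3)
C(X) = 3*X²
1/C(R(d(-4))) = 1/(3*13²) = 1/(3*169) = 1/507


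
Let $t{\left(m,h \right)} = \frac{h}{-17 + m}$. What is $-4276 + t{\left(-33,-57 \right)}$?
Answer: $- \frac{213743}{50} \approx -4274.9$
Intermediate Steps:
$t{\left(m,h \right)} = \frac{h}{-17 + m}$
$-4276 + t{\left(-33,-57 \right)} = -4276 - \frac{57}{-17 - 33} = -4276 - \frac{57}{-50} = -4276 - - \frac{57}{50} = -4276 + \frac{57}{50} = - \frac{213743}{50}$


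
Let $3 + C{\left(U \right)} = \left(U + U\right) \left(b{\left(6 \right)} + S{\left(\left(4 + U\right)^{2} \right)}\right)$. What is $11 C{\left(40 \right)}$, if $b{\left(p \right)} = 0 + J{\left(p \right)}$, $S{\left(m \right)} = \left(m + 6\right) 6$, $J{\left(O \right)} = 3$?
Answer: $10256367$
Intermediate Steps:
$S{\left(m \right)} = 36 + 6 m$ ($S{\left(m \right)} = \left(6 + m\right) 6 = 36 + 6 m$)
$b{\left(p \right)} = 3$ ($b{\left(p \right)} = 0 + 3 = 3$)
$C{\left(U \right)} = -3 + 2 U \left(39 + 6 \left(4 + U\right)^{2}\right)$ ($C{\left(U \right)} = -3 + \left(U + U\right) \left(3 + \left(36 + 6 \left(4 + U\right)^{2}\right)\right) = -3 + 2 U \left(39 + 6 \left(4 + U\right)^{2}\right)$)
$11 C{\left(40 \right)} = 11 \left(-3 + 12 \cdot 40^{3} + 96 \cdot 40^{2} + 270 \cdot 40\right) = 11 \left(-3 + 12 \cdot 64000 + 96 \cdot 1600 + 10800\right) = 11 \left(-3 + 768000 + 153600 + 10800\right) = 11 \cdot 932397 = 10256367$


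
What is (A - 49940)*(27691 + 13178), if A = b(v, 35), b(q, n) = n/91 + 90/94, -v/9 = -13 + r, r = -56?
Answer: -1247016179880/611 ≈ -2.0409e+9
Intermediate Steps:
v = 621 (v = -9*(-13 - 56) = -9*(-69) = 621)
b(q, n) = 45/47 + n/91 (b(q, n) = n*(1/91) + 90*(1/94) = n/91 + 45/47 = 45/47 + n/91)
A = 820/611 (A = 45/47 + (1/91)*35 = 45/47 + 5/13 = 820/611 ≈ 1.3421)
(A - 49940)*(27691 + 13178) = (820/611 - 49940)*(27691 + 13178) = -30512520/611*40869 = -1247016179880/611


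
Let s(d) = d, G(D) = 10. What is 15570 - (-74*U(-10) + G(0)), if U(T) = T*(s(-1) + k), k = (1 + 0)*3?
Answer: 14080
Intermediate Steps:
k = 3 (k = 1*3 = 3)
U(T) = 2*T (U(T) = T*(-1 + 3) = T*2 = 2*T)
15570 - (-74*U(-10) + G(0)) = 15570 - (-148*(-10) + 10) = 15570 - (-74*(-20) + 10) = 15570 - (1480 + 10) = 15570 - 1*1490 = 15570 - 1490 = 14080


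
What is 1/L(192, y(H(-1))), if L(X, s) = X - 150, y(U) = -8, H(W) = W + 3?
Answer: 1/42 ≈ 0.023810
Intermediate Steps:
H(W) = 3 + W
L(X, s) = -150 + X
1/L(192, y(H(-1))) = 1/(-150 + 192) = 1/42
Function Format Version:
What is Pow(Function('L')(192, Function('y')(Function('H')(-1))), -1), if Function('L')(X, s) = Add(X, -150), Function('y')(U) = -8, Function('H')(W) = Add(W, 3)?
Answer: Rational(1, 42) ≈ 0.023810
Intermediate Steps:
Function('H')(W) = Add(3, W)
Function('L')(X, s) = Add(-150, X)
Pow(Function('L')(192, Function('y')(Function('H')(-1))), -1) = Pow(Add(-150, 192), -1) = Pow(42, -1) = Rational(1, 42)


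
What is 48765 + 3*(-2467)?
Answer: 41364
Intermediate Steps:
48765 + 3*(-2467) = 48765 - 7401 = 41364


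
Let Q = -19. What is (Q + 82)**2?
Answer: 3969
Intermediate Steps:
(Q + 82)**2 = (-19 + 82)**2 = 63**2 = 3969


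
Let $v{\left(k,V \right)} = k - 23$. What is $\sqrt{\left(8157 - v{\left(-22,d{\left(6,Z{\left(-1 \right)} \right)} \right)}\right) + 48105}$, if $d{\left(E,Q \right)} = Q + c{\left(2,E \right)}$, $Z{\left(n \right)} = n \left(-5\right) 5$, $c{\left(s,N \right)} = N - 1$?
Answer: $137 \sqrt{3} \approx 237.29$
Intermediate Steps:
$c{\left(s,N \right)} = -1 + N$ ($c{\left(s,N \right)} = N - 1 = -1 + N$)
$Z{\left(n \right)} = - 25 n$ ($Z{\left(n \right)} = - 5 n 5 = - 25 n$)
$d{\left(E,Q \right)} = -1 + E + Q$ ($d{\left(E,Q \right)} = Q + \left(-1 + E\right) = -1 + E + Q$)
$v{\left(k,V \right)} = -23 + k$
$\sqrt{\left(8157 - v{\left(-22,d{\left(6,Z{\left(-1 \right)} \right)} \right)}\right) + 48105} = \sqrt{\left(8157 - \left(-23 - 22\right)\right) + 48105} = \sqrt{\left(8157 - -45\right) + 48105} = \sqrt{\left(8157 + 45\right) + 48105} = \sqrt{8202 + 48105} = \sqrt{56307} = 137 \sqrt{3}$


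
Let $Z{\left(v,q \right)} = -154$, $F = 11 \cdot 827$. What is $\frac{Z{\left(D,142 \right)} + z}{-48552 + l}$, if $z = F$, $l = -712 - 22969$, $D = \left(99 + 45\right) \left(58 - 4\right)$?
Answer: $- \frac{8943}{72233} \approx -0.12381$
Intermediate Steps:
$D = 7776$ ($D = 144 \cdot 54 = 7776$)
$l = -23681$
$F = 9097$
$z = 9097$
$\frac{Z{\left(D,142 \right)} + z}{-48552 + l} = \frac{-154 + 9097}{-48552 - 23681} = \frac{8943}{-72233} = 8943 \left(- \frac{1}{72233}\right) = - \frac{8943}{72233}$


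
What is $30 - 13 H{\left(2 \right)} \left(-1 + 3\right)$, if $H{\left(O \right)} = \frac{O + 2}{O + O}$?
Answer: $4$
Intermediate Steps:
$H{\left(O \right)} = \frac{2 + O}{2 O}$
$30 - 13 H{\left(2 \right)} \left(-1 + 3\right) = 30 - 13 \frac{2 + 2}{2 \cdot 2} \left(-1 + 3\right) = 30 - 13 \cdot \frac{1}{2} \cdot \frac{1}{2} \cdot 4 \cdot 2 = 30 - 13 \cdot 1 \cdot 2 = 30 - 26 = 4$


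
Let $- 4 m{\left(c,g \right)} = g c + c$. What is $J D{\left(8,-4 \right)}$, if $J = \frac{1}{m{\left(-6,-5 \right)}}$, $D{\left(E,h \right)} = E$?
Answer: $- \frac{4}{3} \approx -1.3333$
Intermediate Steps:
$m{\left(c,g \right)} = - \frac{c}{4} - \frac{c g}{4}$ ($m{\left(c,g \right)} = - \frac{g c + c}{4} = - \frac{c g + c}{4} = - \frac{c + c g}{4} = - \frac{c}{4} - \frac{c g}{4}$)
$J = - \frac{1}{6}$ ($J = \frac{1}{\left(- \frac{1}{4}\right) \left(-6\right) \left(1 - 5\right)} = \frac{1}{\left(- \frac{1}{4}\right) \left(-6\right) \left(-4\right)} = \frac{1}{-6} = - \frac{1}{6} \approx -0.16667$)
$J D{\left(8,-4 \right)} = \left(- \frac{1}{6}\right) 8 = - \frac{4}{3}$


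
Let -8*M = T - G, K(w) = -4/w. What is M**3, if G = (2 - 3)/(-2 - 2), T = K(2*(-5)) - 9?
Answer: 5545233/4096000 ≈ 1.3538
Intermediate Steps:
T = -43/5 (T = -4/(2*(-5)) - 9 = -4/(-10) - 9 = -4*(-1/10) - 9 = 2/5 - 9 = -43/5 ≈ -8.6000)
G = 1/4 (G = -1/(-4) = -1/4*(-1) = 1/4 ≈ 0.25000)
M = 177/160 (M = -(-43/5 - 1*1/4)/8 = -(-43/5 - 1/4)/8 = -1/8*(-177/20) = 177/160 ≈ 1.1063)
M**3 = (177/160)**3 = 5545233/4096000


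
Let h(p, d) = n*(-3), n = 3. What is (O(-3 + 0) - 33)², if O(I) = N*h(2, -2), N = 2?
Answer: 2601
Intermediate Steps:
h(p, d) = -9 (h(p, d) = 3*(-3) = -9)
O(I) = -18 (O(I) = 2*(-9) = -18)
(O(-3 + 0) - 33)² = (-18 - 33)² = (-51)² = 2601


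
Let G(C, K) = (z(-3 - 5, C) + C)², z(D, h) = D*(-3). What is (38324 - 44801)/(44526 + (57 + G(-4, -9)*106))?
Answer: -6477/86983 ≈ -0.074463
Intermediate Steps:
z(D, h) = -3*D
G(C, K) = (24 + C)² (G(C, K) = (-3*(-3 - 5) + C)² = (-3*(-8) + C)² = (24 + C)²)
(38324 - 44801)/(44526 + (57 + G(-4, -9)*106)) = (38324 - 44801)/(44526 + (57 + (24 - 4)²*106)) = -6477/(44526 + (57 + 20²*106)) = -6477/(44526 + (57 + 400*106)) = -6477/(44526 + (57 + 42400)) = -6477/(44526 + 42457) = -6477/86983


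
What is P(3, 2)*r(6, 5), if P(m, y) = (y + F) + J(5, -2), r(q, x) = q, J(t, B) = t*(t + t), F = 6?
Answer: 348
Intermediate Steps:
J(t, B) = 2*t² (J(t, B) = t*(2*t) = 2*t²)
P(m, y) = 56 + y (P(m, y) = (y + 6) + 2*5² = (6 + y) + 2*25 = (6 + y) + 50 = 56 + y)
P(3, 2)*r(6, 5) = (56 + 2)*6 = 58*6 = 348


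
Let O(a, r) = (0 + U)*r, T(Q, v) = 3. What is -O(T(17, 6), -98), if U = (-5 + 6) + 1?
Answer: 196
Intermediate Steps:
U = 2 (U = 1 + 1 = 2)
O(a, r) = 2*r (O(a, r) = (0 + 2)*r = 2*r)
-O(T(17, 6), -98) = -2*(-98) = -1*(-196) = 196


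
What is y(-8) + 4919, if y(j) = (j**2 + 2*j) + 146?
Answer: 5113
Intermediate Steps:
y(j) = 146 + j**2 + 2*j
y(-8) + 4919 = (146 + (-8)**2 + 2*(-8)) + 4919 = (146 + 64 - 16) + 4919 = 194 + 4919 = 5113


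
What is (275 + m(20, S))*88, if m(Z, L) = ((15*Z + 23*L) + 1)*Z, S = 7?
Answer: 837320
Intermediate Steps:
m(Z, L) = Z*(1 + 15*Z + 23*L) (m(Z, L) = (1 + 15*Z + 23*L)*Z = Z*(1 + 15*Z + 23*L))
(275 + m(20, S))*88 = (275 + 20*(1 + 15*20 + 23*7))*88 = (275 + 20*(1 + 300 + 161))*88 = (275 + 20*462)*88 = (275 + 9240)*88 = 9515*88 = 837320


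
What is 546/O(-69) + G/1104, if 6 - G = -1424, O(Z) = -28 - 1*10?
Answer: -137111/10488 ≈ -13.073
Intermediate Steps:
O(Z) = -38 (O(Z) = -28 - 10 = -38)
G = 1430 (G = 6 - 1*(-1424) = 6 + 1424 = 1430)
546/O(-69) + G/1104 = 546/(-38) + 1430/1104 = 546*(-1/38) + 1430*(1/1104) = -273/19 + 715/552 = -137111/10488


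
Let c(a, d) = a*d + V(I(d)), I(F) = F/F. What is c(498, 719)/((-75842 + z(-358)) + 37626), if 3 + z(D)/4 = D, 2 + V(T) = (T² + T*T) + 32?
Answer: -179047/19830 ≈ -9.0291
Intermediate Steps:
I(F) = 1
V(T) = 30 + 2*T² (V(T) = -2 + ((T² + T*T) + 32) = -2 + ((T² + T²) + 32) = -2 + (2*T² + 32) = -2 + (32 + 2*T²) = 30 + 2*T²)
z(D) = -12 + 4*D
c(a, d) = 32 + a*d (c(a, d) = a*d + (30 + 2*1²) = a*d + (30 + 2*1) = a*d + (30 + 2) = a*d + 32 = 32 + a*d)
c(498, 719)/((-75842 + z(-358)) + 37626) = (32 + 498*719)/((-75842 + (-12 + 4*(-358))) + 37626) = (32 + 358062)/((-75842 + (-12 - 1432)) + 37626) = 358094/((-75842 - 1444) + 37626) = 358094/(-77286 + 37626) = 358094/(-39660) = 358094*(-1/39660) = -179047/19830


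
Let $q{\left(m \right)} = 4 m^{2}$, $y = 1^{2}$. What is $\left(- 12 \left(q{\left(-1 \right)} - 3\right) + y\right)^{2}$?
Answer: $121$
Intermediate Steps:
$y = 1$
$\left(- 12 \left(q{\left(-1 \right)} - 3\right) + y\right)^{2} = \left(- 12 \left(4 \left(-1\right)^{2} - 3\right) + 1\right)^{2} = \left(- 12 \left(4 \cdot 1 - 3\right) + 1\right)^{2} = \left(- 12 \left(4 - 3\right) + 1\right)^{2} = \left(\left(-12\right) 1 + 1\right)^{2} = \left(-12 + 1\right)^{2} = \left(-11\right)^{2} = 121$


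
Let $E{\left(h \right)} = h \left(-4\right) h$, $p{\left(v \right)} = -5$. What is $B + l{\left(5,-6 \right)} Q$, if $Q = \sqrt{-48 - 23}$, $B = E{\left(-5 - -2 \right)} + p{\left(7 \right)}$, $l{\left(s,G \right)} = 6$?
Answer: $-41 + 6 i \sqrt{71} \approx -41.0 + 50.557 i$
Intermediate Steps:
$E{\left(h \right)} = - 4 h^{2}$ ($E{\left(h \right)} = - 4 h h = - 4 h^{2}$)
$B = -41$ ($B = - 4 \left(-5 - -2\right)^{2} - 5 = - 4 \left(-5 + 2\right)^{2} - 5 = - 4 \left(-3\right)^{2} - 5 = \left(-4\right) 9 - 5 = -36 - 5 = -41$)
$Q = i \sqrt{71}$ ($Q = \sqrt{-71} = i \sqrt{71} \approx 8.4261 i$)
$B + l{\left(5,-6 \right)} Q = -41 + 6 i \sqrt{71}$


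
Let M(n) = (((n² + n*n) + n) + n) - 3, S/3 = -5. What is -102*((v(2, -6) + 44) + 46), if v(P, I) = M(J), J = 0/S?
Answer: -8874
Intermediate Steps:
S = -15 (S = 3*(-5) = -15)
J = 0 (J = 0/(-15) = 0*(-1/15) = 0)
M(n) = -3 + 2*n + 2*n² (M(n) = (((n² + n²) + n) + n) - 3 = ((2*n² + n) + n) - 3 = ((n + 2*n²) + n) - 3 = (2*n + 2*n²) - 3 = -3 + 2*n + 2*n²)
v(P, I) = -3 (v(P, I) = -3 + 2*0 + 2*0² = -3 + 0 + 2*0 = -3 + 0 + 0 = -3)
-102*((v(2, -6) + 44) + 46) = -102*((-3 + 44) + 46) = -102*(41 + 46) = -102*87 = -8874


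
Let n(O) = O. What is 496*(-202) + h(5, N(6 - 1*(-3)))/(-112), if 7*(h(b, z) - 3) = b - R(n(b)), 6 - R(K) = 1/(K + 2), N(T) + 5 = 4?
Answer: -549853837/5488 ≈ -1.0019e+5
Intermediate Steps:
N(T) = -1 (N(T) = -5 + 4 = -1)
R(K) = 6 - 1/(2 + K) (R(K) = 6 - 1/(K + 2) = 6 - 1/(2 + K))
h(b, z) = 3 + b/7 - (11 + 6*b)/(7*(2 + b)) (h(b, z) = 3 + (b - (11 + 6*b)/(2 + b))/7 = 3 + (b/7 - (11 + 6*b)/(7*(2 + b))) = 3 + b/7 - (11 + 6*b)/(7*(2 + b)))
496*(-202) + h(5, N(6 - 1*(-3)))/(-112) = 496*(-202) + ((31 + 5² + 17*5)/(7*(2 + 5)))/(-112) = -100192 + ((⅐)*(31 + 25 + 85)/7)*(-1/112) = -100192 + ((⅐)*(⅐)*141)*(-1/112) = -100192 + (141/49)*(-1/112) = -100192 - 141/5488 = -549853837/5488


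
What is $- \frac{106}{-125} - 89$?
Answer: $- \frac{11019}{125} \approx -88.152$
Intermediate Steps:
$- \frac{106}{-125} - 89 = \left(-106\right) \left(- \frac{1}{125}\right) - 89 = \frac{106}{125} - 89 = - \frac{11019}{125}$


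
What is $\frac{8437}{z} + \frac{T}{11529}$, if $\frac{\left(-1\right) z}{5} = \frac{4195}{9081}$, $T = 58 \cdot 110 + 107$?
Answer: $- \frac{883174376188}{241820775} \approx -3652.2$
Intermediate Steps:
$T = 6487$ ($T = 6380 + 107 = 6487$)
$z = - \frac{20975}{9081}$ ($z = - 5 \cdot \frac{4195}{9081} = - 5 \cdot 4195 \cdot \frac{1}{9081} = \left(-5\right) \frac{4195}{9081} = - \frac{20975}{9081} \approx -2.3098$)
$\frac{8437}{z} + \frac{T}{11529} = \frac{8437}{- \frac{20975}{9081}} + \frac{6487}{11529} = 8437 \left(- \frac{9081}{20975}\right) + 6487 \cdot \frac{1}{11529} = - \frac{76616397}{20975} + \frac{6487}{11529} = - \frac{883174376188}{241820775}$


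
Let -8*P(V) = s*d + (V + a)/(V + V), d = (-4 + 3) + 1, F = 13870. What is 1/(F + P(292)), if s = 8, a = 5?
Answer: 4672/64800343 ≈ 7.2098e-5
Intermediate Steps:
d = 0 (d = -1 + 1 = 0)
P(V) = -(5 + V)/(16*V) (P(V) = -(8*0 + (V + 5)/(V + V))/8 = -(0 + (5 + V)/((2*V)))/8 = -(0 + (5 + V)*(1/(2*V)))/8 = -(0 + (5 + V)/(2*V))/8 = -(5 + V)/(16*V))
1/(F + P(292)) = 1/(13870 + (1/16)*(-5 - 1*292)/292) = 1/(13870 + (1/16)*(1/292)*(-5 - 292)) = 1/(13870 + (1/16)*(1/292)*(-297)) = 1/(13870 - 297/4672) = 1/(64800343/4672) = 4672/64800343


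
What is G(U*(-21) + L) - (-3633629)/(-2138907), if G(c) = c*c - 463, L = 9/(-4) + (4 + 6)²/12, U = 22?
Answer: 21292765262569/102667536 ≈ 2.0740e+5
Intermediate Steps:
L = 73/12 (L = 9*(-¼) + 10²*(1/12) = -9/4 + 100*(1/12) = -9/4 + 25/3 = 73/12 ≈ 6.0833)
G(c) = -463 + c² (G(c) = c² - 463 = -463 + c²)
G(U*(-21) + L) - (-3633629)/(-2138907) = (-463 + (22*(-21) + 73/12)²) - (-3633629)/(-2138907) = (-463 + (-462 + 73/12)²) - (-3633629)*(-1)/2138907 = (-463 + (-5471/12)²) - 1*3633629/2138907 = (-463 + 29931841/144) - 3633629/2138907 = 29865169/144 - 3633629/2138907 = 21292765262569/102667536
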